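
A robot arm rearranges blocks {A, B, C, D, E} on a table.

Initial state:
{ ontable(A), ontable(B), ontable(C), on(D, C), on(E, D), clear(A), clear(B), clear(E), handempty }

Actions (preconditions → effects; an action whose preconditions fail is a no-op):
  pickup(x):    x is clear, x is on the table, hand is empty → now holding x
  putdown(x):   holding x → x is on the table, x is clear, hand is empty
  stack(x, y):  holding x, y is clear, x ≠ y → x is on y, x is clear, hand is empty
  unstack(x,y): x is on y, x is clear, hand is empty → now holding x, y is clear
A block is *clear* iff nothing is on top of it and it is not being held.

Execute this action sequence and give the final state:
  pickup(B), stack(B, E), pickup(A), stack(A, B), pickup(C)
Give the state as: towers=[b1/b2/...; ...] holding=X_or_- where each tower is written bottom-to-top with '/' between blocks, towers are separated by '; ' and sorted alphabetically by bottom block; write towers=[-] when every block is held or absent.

towers=[C/D/E/B/A] holding=-

step 1 (pickup(B)): towers=[A; C/D/E] holding=B
step 2 (stack(B, E)): towers=[A; C/D/E/B] holding=-
step 3 (pickup(A)): towers=[C/D/E/B] holding=A
step 4 (stack(A, B)): towers=[C/D/E/B/A] holding=-
step 5 (pickup(C)) [no-op]: towers=[C/D/E/B/A] holding=-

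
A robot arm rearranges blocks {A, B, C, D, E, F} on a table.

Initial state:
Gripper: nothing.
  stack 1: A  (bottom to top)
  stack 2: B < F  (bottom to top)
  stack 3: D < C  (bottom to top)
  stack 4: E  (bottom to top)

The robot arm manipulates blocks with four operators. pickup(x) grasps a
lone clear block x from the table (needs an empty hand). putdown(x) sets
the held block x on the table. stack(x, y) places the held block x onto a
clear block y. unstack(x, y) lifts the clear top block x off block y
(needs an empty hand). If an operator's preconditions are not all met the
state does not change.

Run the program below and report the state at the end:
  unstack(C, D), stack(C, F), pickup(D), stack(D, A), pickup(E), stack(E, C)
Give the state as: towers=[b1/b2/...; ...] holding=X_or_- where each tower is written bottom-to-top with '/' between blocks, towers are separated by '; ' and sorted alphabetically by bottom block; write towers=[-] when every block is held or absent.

towers=[A/D; B/F/C/E] holding=-

step 1 (unstack(C, D)): towers=[A; B/F; D; E] holding=C
step 2 (stack(C, F)): towers=[A; B/F/C; D; E] holding=-
step 3 (pickup(D)): towers=[A; B/F/C; E] holding=D
step 4 (stack(D, A)): towers=[A/D; B/F/C; E] holding=-
step 5 (pickup(E)): towers=[A/D; B/F/C] holding=E
step 6 (stack(E, C)): towers=[A/D; B/F/C/E] holding=-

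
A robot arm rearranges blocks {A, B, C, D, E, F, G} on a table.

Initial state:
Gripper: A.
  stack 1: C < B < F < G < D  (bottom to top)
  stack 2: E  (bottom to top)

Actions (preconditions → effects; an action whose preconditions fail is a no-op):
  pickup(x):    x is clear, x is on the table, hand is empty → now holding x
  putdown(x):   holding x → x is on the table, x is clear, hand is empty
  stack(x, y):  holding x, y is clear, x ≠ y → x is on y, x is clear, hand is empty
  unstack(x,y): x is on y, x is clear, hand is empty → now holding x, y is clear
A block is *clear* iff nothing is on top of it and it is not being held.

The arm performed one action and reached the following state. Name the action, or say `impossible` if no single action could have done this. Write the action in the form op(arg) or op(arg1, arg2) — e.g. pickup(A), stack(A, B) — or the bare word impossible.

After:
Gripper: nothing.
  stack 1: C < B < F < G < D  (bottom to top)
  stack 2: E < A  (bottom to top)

stack(A, E)

target: towers=[C/B/F/G/D; E/A] holding=-
        putdown(A) → towers=[A; C/B/F/G/D; E] holding=-
       stack(A, D) → towers=[C/B/F/G/D/A; E] holding=-
       stack(A, E) → towers=[C/B/F/G/D; E/A] holding=-  ← match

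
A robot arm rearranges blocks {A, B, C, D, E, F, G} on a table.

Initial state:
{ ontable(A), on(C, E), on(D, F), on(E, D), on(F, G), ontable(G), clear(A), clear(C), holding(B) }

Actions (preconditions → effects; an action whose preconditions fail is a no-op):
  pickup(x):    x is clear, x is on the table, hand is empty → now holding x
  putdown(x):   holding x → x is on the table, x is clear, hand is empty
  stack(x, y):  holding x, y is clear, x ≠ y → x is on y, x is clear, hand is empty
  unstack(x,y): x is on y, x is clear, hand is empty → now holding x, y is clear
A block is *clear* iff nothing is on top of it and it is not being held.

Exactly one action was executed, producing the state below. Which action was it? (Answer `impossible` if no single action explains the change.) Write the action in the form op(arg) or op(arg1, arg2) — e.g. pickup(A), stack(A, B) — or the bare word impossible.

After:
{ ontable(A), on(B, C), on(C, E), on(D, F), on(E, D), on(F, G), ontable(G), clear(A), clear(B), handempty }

target: towers=[A; G/F/D/E/C/B] holding=-
        putdown(B) → towers=[A; B; G/F/D/E/C] holding=-
       stack(B, A) → towers=[A/B; G/F/D/E/C] holding=-
       stack(B, C) → towers=[A; G/F/D/E/C/B] holding=-  ← match

stack(B, C)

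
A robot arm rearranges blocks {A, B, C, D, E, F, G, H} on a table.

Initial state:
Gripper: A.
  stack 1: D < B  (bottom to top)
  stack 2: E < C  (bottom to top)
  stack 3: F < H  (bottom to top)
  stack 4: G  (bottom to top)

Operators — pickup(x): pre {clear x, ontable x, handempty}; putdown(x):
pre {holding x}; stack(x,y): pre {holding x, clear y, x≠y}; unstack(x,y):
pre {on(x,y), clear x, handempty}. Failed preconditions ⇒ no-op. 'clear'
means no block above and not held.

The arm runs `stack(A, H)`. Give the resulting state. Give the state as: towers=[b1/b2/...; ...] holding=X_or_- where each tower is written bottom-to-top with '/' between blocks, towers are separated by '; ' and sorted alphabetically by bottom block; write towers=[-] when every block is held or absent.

towers=[D/B; E/C; F/H/A; G] holding=-

before: towers=[D/B; E/C; F/H; G] holding=A
pre[stack(A, H)]: holding(A) ok, clear(H) ok, A≠H ok
all met → apply stack(A, H)
after:  towers=[D/B; E/C; F/H/A; G] holding=-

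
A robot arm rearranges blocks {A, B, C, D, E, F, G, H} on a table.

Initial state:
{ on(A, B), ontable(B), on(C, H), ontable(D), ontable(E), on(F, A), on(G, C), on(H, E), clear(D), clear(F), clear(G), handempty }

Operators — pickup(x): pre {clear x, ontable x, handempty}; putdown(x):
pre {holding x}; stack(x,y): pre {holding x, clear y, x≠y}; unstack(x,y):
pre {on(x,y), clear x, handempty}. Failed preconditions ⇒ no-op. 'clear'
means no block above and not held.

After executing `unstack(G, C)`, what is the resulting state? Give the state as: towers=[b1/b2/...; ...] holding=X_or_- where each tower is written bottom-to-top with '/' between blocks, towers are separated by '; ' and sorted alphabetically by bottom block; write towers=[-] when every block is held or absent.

before: towers=[B/A/F; D; E/H/C/G] holding=-
pre[unstack(G, C)]: on(G,C) yes, clear(G) yes, handempty yes
all met → apply unstack(G, C)
after:  towers=[B/A/F; D; E/H/C] holding=G

towers=[B/A/F; D; E/H/C] holding=G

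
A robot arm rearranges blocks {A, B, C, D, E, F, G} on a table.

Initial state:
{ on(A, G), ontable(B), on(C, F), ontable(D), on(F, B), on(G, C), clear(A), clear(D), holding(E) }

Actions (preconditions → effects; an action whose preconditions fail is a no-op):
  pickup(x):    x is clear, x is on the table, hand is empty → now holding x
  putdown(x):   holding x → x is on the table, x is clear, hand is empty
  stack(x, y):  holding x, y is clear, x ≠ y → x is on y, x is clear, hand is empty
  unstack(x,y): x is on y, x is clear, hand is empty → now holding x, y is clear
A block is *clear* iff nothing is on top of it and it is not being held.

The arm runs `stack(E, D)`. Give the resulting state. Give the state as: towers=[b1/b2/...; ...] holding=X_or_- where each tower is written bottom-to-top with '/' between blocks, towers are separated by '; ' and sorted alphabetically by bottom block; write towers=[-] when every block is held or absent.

towers=[B/F/C/G/A; D/E] holding=-

before: towers=[B/F/C/G/A; D] holding=E
pre[stack(E, D)]: holding(E) yes, clear(D) yes, E≠D yes
all met → apply stack(E, D)
after:  towers=[B/F/C/G/A; D/E] holding=-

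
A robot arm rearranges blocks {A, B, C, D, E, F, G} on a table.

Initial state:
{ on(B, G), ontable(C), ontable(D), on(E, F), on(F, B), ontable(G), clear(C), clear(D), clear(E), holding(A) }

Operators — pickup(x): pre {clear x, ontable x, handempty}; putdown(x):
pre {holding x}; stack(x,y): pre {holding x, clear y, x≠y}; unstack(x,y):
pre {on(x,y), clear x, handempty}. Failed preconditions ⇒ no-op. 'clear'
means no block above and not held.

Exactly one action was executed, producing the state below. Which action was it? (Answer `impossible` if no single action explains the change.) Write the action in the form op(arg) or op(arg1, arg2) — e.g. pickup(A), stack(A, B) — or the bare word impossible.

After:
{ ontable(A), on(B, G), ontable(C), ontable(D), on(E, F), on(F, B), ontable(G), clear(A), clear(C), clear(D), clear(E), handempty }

putdown(A)

target: towers=[A; C; D; G/B/F/E] holding=-
        putdown(A) → towers=[A; C; D; G/B/F/E] holding=-  ← match
       stack(A, D) → towers=[C; D/A; G/B/F/E] holding=-
       stack(A, E) → towers=[C; D; G/B/F/E/A] holding=-
       stack(A, C) → towers=[C/A; D; G/B/F/E] holding=-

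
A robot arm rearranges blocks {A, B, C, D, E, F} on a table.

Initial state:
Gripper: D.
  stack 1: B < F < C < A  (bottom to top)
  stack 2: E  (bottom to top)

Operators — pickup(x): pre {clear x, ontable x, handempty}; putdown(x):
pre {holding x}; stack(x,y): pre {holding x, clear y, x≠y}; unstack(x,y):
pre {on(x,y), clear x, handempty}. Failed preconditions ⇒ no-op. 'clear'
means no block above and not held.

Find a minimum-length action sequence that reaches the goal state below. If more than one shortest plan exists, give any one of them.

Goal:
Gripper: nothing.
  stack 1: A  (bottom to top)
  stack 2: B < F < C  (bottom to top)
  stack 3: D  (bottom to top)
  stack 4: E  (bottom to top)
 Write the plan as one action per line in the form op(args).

putdown(D)
unstack(A, C)
putdown(A)

step 1 (putdown(D)): towers=[B/F/C/A; D; E] holding=-
step 2 (unstack(A, C)): towers=[B/F/C; D; E] holding=A
step 3 (putdown(A)): towers=[A; B/F/C; D; E] holding=-
goal check: towers=[A; B/F/C; D; E] holding=- — reached (length 3, optimal by BFS)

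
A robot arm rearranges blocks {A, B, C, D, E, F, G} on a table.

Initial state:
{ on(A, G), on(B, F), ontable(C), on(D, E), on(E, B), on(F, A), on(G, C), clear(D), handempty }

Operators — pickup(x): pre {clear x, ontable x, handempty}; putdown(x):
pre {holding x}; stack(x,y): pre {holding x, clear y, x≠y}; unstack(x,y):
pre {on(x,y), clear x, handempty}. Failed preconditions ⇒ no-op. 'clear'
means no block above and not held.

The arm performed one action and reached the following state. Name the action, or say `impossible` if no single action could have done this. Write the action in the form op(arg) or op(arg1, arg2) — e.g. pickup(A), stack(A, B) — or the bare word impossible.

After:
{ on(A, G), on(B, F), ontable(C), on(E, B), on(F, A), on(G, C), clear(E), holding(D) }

target: towers=[C/G/A/F/B/E] holding=D
     unstack(D, E) → towers=[C/G/A/F/B/E] holding=D  ← match

unstack(D, E)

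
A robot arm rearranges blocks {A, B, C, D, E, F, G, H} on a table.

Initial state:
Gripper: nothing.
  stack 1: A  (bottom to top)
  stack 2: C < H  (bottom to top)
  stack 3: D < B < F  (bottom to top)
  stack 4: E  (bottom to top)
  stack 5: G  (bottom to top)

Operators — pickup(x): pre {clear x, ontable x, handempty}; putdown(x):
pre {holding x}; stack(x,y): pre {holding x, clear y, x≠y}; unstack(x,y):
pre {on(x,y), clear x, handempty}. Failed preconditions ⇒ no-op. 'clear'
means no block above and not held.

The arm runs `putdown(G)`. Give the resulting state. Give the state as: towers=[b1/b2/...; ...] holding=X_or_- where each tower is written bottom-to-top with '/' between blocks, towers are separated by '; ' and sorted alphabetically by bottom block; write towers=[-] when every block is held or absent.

towers=[A; C/H; D/B/F; E; G] holding=-

before: towers=[A; C/H; D/B/F; E; G] holding=-
pre[putdown(G)]: holding(G) fail
holding(G) unmet → putdown(G) is a no-op
after:  towers=[A; C/H; D/B/F; E; G] holding=-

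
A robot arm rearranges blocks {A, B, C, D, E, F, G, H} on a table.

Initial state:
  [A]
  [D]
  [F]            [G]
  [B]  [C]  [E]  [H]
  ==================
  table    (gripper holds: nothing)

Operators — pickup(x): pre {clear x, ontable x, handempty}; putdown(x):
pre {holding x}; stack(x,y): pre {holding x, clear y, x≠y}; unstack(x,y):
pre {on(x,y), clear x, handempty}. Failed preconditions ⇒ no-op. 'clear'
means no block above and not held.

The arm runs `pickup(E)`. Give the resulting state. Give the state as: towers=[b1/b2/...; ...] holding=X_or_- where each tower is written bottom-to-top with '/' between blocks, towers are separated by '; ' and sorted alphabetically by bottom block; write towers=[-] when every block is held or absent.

towers=[B/F/D/A; C; H/G] holding=E

before: towers=[B/F/D/A; C; E; H/G] holding=-
pre[pickup(E)]: clear(E) yes, ontable(E) yes, handempty yes
all met → apply pickup(E)
after:  towers=[B/F/D/A; C; H/G] holding=E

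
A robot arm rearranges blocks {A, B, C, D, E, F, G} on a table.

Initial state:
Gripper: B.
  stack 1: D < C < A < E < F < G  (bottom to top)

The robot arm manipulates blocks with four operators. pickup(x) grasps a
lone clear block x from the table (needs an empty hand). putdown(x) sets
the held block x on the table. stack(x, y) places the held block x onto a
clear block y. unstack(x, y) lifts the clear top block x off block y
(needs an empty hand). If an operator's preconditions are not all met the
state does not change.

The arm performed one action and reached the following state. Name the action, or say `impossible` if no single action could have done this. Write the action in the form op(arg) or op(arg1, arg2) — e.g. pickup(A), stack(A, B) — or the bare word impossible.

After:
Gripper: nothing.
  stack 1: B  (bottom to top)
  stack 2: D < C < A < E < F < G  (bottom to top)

target: towers=[B; D/C/A/E/F/G] holding=-
        putdown(B) → towers=[B; D/C/A/E/F/G] holding=-  ← match
       stack(B, G) → towers=[D/C/A/E/F/G/B] holding=-

putdown(B)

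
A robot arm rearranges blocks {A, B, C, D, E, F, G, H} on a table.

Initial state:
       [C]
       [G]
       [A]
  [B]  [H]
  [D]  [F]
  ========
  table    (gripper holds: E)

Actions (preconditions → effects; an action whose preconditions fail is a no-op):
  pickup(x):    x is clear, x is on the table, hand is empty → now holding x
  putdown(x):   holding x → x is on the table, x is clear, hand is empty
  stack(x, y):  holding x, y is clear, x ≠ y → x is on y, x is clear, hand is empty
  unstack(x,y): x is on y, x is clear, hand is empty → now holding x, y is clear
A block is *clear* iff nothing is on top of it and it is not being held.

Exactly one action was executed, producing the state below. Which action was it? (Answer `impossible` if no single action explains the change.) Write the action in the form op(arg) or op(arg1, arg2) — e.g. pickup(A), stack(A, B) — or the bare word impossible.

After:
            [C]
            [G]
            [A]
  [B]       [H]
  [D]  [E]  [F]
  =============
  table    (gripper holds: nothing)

putdown(E)

target: towers=[D/B; E; F/H/A/G/C] holding=-
        putdown(E) → towers=[D/B; E; F/H/A/G/C] holding=-  ← match
       stack(E, B) → towers=[D/B/E; F/H/A/G/C] holding=-
       stack(E, C) → towers=[D/B; F/H/A/G/C/E] holding=-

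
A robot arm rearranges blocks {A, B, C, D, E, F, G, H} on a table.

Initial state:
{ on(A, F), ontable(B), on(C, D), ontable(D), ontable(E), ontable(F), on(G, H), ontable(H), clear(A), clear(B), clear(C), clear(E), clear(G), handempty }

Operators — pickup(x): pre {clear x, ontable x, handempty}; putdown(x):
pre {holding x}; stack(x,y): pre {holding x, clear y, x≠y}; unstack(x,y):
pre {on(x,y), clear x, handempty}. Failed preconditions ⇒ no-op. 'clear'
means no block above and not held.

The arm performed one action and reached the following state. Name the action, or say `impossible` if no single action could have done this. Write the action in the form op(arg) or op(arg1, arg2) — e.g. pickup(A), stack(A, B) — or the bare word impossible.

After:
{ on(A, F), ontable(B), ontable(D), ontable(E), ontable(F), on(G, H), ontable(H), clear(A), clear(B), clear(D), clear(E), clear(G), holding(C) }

target: towers=[B; D; E; F/A; H/G] holding=C
     unstack(G, H) → towers=[B; D/C; E; F/A; H] holding=G
     unstack(A, F) → towers=[B; D/C; E; F; H/G] holding=A
         pickup(E) → towers=[B; D/C; F/A; H/G] holding=E
         pickup(B) → towers=[D/C; E; F/A; H/G] holding=B
     unstack(C, D) → towers=[B; D; E; F/A; H/G] holding=C  ← match

unstack(C, D)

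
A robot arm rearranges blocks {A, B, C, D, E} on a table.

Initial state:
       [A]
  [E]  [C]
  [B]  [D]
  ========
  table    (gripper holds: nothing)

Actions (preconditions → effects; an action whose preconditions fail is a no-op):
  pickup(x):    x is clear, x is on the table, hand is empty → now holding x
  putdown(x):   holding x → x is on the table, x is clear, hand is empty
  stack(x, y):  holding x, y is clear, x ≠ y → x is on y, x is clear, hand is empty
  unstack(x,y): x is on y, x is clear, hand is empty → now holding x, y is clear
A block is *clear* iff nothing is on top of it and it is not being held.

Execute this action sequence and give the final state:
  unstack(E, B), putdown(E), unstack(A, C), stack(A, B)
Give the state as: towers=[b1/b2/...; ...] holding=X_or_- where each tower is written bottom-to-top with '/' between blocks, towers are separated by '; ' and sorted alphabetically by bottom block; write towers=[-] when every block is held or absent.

step 1 (unstack(E, B)): towers=[B; D/C/A] holding=E
step 2 (putdown(E)): towers=[B; D/C/A; E] holding=-
step 3 (unstack(A, C)): towers=[B; D/C; E] holding=A
step 4 (stack(A, B)): towers=[B/A; D/C; E] holding=-

towers=[B/A; D/C; E] holding=-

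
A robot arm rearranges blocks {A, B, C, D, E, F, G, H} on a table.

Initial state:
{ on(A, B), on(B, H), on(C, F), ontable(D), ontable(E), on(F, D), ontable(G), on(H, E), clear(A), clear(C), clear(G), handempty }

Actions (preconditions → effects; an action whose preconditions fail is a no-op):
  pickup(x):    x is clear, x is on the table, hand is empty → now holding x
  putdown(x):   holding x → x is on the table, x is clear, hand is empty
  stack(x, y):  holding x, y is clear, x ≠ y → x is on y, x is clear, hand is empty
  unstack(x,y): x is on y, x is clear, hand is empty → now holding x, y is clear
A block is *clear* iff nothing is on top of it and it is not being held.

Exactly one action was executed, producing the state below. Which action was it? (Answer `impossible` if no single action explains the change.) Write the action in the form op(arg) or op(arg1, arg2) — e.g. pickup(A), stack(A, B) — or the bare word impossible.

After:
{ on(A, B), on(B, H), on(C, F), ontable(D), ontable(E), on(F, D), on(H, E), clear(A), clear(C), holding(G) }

target: towers=[D/F/C; E/H/B/A] holding=G
         pickup(G) → towers=[D/F/C; E/H/B/A] holding=G  ← match
     unstack(A, B) → towers=[D/F/C; E/H/B; G] holding=A
     unstack(C, F) → towers=[D/F; E/H/B/A; G] holding=C

pickup(G)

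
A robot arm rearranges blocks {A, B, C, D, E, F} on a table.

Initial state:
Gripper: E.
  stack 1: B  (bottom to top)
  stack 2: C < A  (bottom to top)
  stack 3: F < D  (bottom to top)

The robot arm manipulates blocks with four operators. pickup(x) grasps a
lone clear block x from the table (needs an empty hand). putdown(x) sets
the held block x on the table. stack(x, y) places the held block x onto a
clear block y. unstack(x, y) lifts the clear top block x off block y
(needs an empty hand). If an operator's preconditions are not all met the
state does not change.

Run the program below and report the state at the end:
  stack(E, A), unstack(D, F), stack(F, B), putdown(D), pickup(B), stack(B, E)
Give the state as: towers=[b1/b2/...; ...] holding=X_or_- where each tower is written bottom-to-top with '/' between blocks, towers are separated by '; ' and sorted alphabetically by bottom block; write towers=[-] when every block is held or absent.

towers=[C/A/E/B; D; F] holding=-

step 1 (stack(E, A)): towers=[B; C/A/E; F/D] holding=-
step 2 (unstack(D, F)): towers=[B; C/A/E; F] holding=D
step 3 (stack(F, B)) [no-op]: towers=[B; C/A/E; F] holding=D
step 4 (putdown(D)): towers=[B; C/A/E; D; F] holding=-
step 5 (pickup(B)): towers=[C/A/E; D; F] holding=B
step 6 (stack(B, E)): towers=[C/A/E/B; D; F] holding=-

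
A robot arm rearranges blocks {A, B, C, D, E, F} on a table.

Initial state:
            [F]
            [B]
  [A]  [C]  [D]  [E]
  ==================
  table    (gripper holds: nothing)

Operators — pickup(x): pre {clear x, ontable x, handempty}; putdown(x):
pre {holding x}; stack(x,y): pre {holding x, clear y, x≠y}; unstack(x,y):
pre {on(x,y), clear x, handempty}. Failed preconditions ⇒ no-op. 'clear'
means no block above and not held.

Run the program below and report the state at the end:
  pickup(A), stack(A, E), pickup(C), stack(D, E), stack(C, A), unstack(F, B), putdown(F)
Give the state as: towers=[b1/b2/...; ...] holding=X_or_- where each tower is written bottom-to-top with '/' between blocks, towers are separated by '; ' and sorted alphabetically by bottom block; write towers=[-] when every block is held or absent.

towers=[D/B; E/A/C; F] holding=-

step 1 (pickup(A)): towers=[C; D/B/F; E] holding=A
step 2 (stack(A, E)): towers=[C; D/B/F; E/A] holding=-
step 3 (pickup(C)): towers=[D/B/F; E/A] holding=C
step 4 (stack(D, E)) [no-op]: towers=[D/B/F; E/A] holding=C
step 5 (stack(C, A)): towers=[D/B/F; E/A/C] holding=-
step 6 (unstack(F, B)): towers=[D/B; E/A/C] holding=F
step 7 (putdown(F)): towers=[D/B; E/A/C; F] holding=-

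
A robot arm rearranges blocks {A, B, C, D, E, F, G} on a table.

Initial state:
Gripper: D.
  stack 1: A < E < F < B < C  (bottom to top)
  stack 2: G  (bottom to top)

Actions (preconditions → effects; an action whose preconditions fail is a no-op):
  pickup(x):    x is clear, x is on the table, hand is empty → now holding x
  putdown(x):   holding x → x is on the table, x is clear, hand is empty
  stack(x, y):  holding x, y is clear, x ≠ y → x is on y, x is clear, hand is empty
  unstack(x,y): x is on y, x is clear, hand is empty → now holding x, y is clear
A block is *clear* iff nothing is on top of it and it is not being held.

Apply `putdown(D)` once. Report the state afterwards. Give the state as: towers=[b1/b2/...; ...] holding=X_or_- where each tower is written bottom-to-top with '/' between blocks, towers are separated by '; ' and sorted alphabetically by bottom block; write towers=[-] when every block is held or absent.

towers=[A/E/F/B/C; D; G] holding=-

before: towers=[A/E/F/B/C; G] holding=D
pre[putdown(D)]: holding(D) yes
all met → apply putdown(D)
after:  towers=[A/E/F/B/C; D; G] holding=-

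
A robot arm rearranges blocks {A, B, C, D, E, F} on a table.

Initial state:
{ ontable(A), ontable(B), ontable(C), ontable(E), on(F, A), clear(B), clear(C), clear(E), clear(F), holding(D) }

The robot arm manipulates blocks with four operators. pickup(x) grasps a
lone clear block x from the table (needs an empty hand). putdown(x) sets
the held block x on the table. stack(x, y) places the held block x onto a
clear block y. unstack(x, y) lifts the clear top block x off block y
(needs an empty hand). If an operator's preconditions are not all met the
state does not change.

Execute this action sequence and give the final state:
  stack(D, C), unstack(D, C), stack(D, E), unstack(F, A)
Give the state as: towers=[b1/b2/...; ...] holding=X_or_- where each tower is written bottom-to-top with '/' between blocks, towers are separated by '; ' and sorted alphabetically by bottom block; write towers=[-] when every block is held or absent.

step 1 (stack(D, C)): towers=[A/F; B; C/D; E] holding=-
step 2 (unstack(D, C)): towers=[A/F; B; C; E] holding=D
step 3 (stack(D, E)): towers=[A/F; B; C; E/D] holding=-
step 4 (unstack(F, A)): towers=[A; B; C; E/D] holding=F

towers=[A; B; C; E/D] holding=F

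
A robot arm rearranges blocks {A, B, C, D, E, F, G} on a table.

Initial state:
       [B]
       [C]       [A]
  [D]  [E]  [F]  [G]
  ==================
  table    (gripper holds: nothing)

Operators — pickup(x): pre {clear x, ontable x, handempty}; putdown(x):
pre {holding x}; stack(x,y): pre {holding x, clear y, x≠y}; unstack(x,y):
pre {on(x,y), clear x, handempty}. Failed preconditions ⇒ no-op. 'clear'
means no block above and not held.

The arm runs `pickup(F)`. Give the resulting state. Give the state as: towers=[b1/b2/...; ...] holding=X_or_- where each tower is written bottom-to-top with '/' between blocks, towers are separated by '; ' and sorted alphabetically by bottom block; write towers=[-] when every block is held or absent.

before: towers=[D; E/C/B; F; G/A] holding=-
pre[pickup(F)]: clear(F) yes, ontable(F) yes, handempty yes
all met → apply pickup(F)
after:  towers=[D; E/C/B; G/A] holding=F

towers=[D; E/C/B; G/A] holding=F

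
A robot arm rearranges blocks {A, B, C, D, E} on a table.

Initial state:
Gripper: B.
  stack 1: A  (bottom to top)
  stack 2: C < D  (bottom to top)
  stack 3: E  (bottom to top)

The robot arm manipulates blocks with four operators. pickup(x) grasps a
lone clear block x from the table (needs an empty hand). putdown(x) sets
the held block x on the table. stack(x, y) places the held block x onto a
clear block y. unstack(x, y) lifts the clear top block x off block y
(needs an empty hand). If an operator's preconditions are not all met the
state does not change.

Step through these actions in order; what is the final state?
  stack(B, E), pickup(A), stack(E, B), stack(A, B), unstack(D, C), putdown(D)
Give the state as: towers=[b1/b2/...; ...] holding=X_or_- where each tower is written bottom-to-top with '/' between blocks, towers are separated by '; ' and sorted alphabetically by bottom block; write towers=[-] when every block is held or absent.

step 1 (stack(B, E)): towers=[A; C/D; E/B] holding=-
step 2 (pickup(A)): towers=[C/D; E/B] holding=A
step 3 (stack(E, B)) [no-op]: towers=[C/D; E/B] holding=A
step 4 (stack(A, B)): towers=[C/D; E/B/A] holding=-
step 5 (unstack(D, C)): towers=[C; E/B/A] holding=D
step 6 (putdown(D)): towers=[C; D; E/B/A] holding=-

towers=[C; D; E/B/A] holding=-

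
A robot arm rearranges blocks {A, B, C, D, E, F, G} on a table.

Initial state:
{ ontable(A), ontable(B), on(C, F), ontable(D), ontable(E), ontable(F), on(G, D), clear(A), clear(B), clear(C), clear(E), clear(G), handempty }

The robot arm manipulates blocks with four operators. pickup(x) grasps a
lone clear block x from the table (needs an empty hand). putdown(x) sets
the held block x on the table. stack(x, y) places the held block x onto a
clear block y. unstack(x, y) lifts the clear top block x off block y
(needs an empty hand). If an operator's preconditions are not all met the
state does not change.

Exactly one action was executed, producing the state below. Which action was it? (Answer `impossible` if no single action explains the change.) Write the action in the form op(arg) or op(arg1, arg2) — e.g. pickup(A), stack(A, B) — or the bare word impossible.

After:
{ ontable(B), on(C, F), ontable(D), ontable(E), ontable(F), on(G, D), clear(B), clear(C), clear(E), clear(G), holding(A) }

pickup(A)

target: towers=[B; D/G; E; F/C] holding=A
         pickup(B) → towers=[A; D/G; E; F/C] holding=B
     unstack(G, D) → towers=[A; B; D; E; F/C] holding=G
         pickup(A) → towers=[B; D/G; E; F/C] holding=A  ← match
         pickup(E) → towers=[A; B; D/G; F/C] holding=E
     unstack(C, F) → towers=[A; B; D/G; E; F] holding=C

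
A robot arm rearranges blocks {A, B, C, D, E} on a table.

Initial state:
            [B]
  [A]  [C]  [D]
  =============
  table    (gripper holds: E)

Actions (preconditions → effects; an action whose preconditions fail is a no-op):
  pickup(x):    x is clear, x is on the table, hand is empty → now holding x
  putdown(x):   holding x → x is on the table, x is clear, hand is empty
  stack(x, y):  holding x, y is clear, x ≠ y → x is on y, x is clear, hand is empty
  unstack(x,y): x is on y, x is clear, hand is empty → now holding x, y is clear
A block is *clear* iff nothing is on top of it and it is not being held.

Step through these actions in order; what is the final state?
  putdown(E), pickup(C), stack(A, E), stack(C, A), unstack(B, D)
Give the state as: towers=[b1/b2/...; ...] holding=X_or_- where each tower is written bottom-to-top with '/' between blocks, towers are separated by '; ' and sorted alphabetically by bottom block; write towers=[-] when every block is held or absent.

step 1 (putdown(E)): towers=[A; C; D/B; E] holding=-
step 2 (pickup(C)): towers=[A; D/B; E] holding=C
step 3 (stack(A, E)) [no-op]: towers=[A; D/B; E] holding=C
step 4 (stack(C, A)): towers=[A/C; D/B; E] holding=-
step 5 (unstack(B, D)): towers=[A/C; D; E] holding=B

towers=[A/C; D; E] holding=B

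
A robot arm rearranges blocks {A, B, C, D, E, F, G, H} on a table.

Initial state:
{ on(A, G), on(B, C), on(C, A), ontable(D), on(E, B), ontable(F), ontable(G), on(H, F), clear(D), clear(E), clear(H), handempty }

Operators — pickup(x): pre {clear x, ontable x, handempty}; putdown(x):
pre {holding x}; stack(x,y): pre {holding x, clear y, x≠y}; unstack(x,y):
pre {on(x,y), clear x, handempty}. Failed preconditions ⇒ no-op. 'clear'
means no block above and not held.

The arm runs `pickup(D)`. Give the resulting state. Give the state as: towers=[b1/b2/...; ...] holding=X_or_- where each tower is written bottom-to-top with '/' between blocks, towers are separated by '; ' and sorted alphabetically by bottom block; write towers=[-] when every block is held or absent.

towers=[F/H; G/A/C/B/E] holding=D

before: towers=[D; F/H; G/A/C/B/E] holding=-
pre[pickup(D)]: clear(D) ok, ontable(D) ok, handempty ok
all met → apply pickup(D)
after:  towers=[F/H; G/A/C/B/E] holding=D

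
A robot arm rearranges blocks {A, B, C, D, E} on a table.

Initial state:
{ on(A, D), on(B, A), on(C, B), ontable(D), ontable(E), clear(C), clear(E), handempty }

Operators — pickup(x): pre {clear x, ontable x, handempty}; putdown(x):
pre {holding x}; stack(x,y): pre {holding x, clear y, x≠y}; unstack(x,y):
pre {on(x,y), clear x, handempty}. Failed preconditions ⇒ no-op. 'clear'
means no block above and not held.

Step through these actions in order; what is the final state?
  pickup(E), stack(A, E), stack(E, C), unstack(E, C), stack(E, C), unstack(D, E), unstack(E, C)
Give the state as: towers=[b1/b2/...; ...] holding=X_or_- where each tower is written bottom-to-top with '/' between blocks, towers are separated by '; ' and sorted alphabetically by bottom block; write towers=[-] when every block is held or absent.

step 1 (pickup(E)): towers=[D/A/B/C] holding=E
step 2 (stack(A, E)) [no-op]: towers=[D/A/B/C] holding=E
step 3 (stack(E, C)): towers=[D/A/B/C/E] holding=-
step 4 (unstack(E, C)): towers=[D/A/B/C] holding=E
step 5 (stack(E, C)): towers=[D/A/B/C/E] holding=-
step 6 (unstack(D, E)) [no-op]: towers=[D/A/B/C/E] holding=-
step 7 (unstack(E, C)): towers=[D/A/B/C] holding=E

towers=[D/A/B/C] holding=E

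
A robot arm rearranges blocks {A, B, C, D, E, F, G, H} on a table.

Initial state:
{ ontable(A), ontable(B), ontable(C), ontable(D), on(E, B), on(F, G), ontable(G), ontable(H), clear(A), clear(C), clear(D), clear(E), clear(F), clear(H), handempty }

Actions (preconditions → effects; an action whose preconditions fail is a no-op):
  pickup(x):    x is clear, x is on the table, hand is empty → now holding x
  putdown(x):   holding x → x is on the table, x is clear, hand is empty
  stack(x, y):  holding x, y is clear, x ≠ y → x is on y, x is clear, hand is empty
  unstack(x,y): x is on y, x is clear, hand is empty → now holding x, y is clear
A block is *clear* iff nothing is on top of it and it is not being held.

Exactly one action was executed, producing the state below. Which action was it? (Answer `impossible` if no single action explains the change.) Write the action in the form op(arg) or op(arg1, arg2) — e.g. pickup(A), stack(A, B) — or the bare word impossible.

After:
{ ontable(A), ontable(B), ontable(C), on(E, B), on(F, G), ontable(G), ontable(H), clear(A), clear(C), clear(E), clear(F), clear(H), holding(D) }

pickup(D)

target: towers=[A; B/E; C; G/F; H] holding=D
         pickup(A) → towers=[B/E; C; D; G/F; H] holding=A
     unstack(E, B) → towers=[A; B; C; D; G/F; H] holding=E
         pickup(H) → towers=[A; B/E; C; D; G/F] holding=H
     unstack(F, G) → towers=[A; B/E; C; D; G; H] holding=F
         pickup(D) → towers=[A; B/E; C; G/F; H] holding=D  ← match
         pickup(C) → towers=[A; B/E; D; G/F; H] holding=C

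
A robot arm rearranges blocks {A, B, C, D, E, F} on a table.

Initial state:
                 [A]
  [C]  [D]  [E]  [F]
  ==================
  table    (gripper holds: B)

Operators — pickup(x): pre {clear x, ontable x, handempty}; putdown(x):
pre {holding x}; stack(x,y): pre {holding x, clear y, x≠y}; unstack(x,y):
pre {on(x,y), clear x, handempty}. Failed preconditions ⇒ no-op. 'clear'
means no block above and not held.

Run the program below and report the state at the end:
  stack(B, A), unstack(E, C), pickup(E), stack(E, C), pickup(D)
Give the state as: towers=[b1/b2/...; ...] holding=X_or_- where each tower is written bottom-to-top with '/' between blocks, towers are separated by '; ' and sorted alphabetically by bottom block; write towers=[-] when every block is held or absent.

step 1 (stack(B, A)): towers=[C; D; E; F/A/B] holding=-
step 2 (unstack(E, C)) [no-op]: towers=[C; D; E; F/A/B] holding=-
step 3 (pickup(E)): towers=[C; D; F/A/B] holding=E
step 4 (stack(E, C)): towers=[C/E; D; F/A/B] holding=-
step 5 (pickup(D)): towers=[C/E; F/A/B] holding=D

towers=[C/E; F/A/B] holding=D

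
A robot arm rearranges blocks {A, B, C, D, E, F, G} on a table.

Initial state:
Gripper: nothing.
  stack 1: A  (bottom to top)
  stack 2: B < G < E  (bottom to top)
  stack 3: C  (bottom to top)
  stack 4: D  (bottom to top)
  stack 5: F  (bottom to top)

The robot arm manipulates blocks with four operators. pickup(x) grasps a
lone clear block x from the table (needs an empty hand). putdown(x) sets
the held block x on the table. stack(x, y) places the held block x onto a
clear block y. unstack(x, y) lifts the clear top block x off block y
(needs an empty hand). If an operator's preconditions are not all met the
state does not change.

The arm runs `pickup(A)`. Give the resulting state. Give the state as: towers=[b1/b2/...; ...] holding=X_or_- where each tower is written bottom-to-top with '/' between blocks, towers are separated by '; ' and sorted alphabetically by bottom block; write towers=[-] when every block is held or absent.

towers=[B/G/E; C; D; F] holding=A

before: towers=[A; B/G/E; C; D; F] holding=-
pre[pickup(A)]: clear(A) ok, ontable(A) ok, handempty ok
all met → apply pickup(A)
after:  towers=[B/G/E; C; D; F] holding=A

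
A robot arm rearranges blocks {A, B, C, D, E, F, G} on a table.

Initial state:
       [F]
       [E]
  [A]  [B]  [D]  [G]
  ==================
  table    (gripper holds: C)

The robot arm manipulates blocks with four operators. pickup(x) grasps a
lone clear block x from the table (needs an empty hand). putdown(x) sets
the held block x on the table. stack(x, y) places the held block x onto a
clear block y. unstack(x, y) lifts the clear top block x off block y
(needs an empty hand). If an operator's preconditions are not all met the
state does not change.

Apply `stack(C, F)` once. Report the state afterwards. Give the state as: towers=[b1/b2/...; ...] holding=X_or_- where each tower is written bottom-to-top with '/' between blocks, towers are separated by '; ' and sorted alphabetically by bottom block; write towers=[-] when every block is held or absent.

before: towers=[A; B/E/F; D; G] holding=C
pre[stack(C, F)]: holding(C) ok, clear(F) ok, C≠F ok
all met → apply stack(C, F)
after:  towers=[A; B/E/F/C; D; G] holding=-

towers=[A; B/E/F/C; D; G] holding=-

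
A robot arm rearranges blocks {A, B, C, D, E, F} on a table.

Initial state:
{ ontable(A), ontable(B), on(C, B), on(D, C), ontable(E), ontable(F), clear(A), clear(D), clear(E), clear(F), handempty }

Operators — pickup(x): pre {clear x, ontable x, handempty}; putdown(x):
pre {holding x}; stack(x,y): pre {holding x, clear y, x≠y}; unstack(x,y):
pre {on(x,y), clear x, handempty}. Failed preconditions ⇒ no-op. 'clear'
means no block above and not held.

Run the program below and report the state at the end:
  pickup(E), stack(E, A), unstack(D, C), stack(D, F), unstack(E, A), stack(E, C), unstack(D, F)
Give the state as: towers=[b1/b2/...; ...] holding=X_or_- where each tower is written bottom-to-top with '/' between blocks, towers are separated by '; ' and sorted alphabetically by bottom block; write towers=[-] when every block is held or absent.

step 1 (pickup(E)): towers=[A; B/C/D; F] holding=E
step 2 (stack(E, A)): towers=[A/E; B/C/D; F] holding=-
step 3 (unstack(D, C)): towers=[A/E; B/C; F] holding=D
step 4 (stack(D, F)): towers=[A/E; B/C; F/D] holding=-
step 5 (unstack(E, A)): towers=[A; B/C; F/D] holding=E
step 6 (stack(E, C)): towers=[A; B/C/E; F/D] holding=-
step 7 (unstack(D, F)): towers=[A; B/C/E; F] holding=D

towers=[A; B/C/E; F] holding=D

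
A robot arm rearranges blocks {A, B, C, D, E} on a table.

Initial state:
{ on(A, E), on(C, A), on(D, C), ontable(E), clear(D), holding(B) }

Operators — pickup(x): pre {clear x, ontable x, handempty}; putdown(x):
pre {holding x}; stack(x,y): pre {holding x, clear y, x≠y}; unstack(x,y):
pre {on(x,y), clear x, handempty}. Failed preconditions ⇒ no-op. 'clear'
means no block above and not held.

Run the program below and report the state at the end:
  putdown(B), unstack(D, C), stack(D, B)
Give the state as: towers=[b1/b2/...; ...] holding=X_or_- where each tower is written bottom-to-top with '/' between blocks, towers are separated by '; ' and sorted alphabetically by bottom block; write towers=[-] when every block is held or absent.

step 1 (putdown(B)): towers=[B; E/A/C/D] holding=-
step 2 (unstack(D, C)): towers=[B; E/A/C] holding=D
step 3 (stack(D, B)): towers=[B/D; E/A/C] holding=-

towers=[B/D; E/A/C] holding=-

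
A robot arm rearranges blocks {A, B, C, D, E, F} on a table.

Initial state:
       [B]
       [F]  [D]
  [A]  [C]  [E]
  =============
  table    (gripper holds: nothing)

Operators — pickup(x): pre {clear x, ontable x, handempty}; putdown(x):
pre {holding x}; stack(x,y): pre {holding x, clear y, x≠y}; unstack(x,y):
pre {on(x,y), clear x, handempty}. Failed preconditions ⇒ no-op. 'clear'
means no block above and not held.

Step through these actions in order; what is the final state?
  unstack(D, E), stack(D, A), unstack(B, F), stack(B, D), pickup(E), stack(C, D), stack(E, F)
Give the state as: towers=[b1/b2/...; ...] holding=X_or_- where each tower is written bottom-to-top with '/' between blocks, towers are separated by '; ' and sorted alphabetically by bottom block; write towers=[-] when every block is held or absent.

step 1 (unstack(D, E)): towers=[A; C/F/B; E] holding=D
step 2 (stack(D, A)): towers=[A/D; C/F/B; E] holding=-
step 3 (unstack(B, F)): towers=[A/D; C/F; E] holding=B
step 4 (stack(B, D)): towers=[A/D/B; C/F; E] holding=-
step 5 (pickup(E)): towers=[A/D/B; C/F] holding=E
step 6 (stack(C, D)) [no-op]: towers=[A/D/B; C/F] holding=E
step 7 (stack(E, F)): towers=[A/D/B; C/F/E] holding=-

towers=[A/D/B; C/F/E] holding=-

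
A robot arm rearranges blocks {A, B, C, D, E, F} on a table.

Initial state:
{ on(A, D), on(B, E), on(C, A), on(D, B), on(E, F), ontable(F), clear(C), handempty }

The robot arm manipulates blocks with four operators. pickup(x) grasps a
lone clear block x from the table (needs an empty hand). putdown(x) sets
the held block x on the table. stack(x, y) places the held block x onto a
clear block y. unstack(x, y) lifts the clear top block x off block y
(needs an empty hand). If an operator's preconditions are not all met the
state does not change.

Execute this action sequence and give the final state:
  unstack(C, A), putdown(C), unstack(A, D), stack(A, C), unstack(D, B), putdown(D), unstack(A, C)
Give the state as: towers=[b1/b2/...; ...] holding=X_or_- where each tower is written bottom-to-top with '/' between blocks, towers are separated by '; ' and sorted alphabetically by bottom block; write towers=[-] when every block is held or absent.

towers=[C; D; F/E/B] holding=A

step 1 (unstack(C, A)): towers=[F/E/B/D/A] holding=C
step 2 (putdown(C)): towers=[C; F/E/B/D/A] holding=-
step 3 (unstack(A, D)): towers=[C; F/E/B/D] holding=A
step 4 (stack(A, C)): towers=[C/A; F/E/B/D] holding=-
step 5 (unstack(D, B)): towers=[C/A; F/E/B] holding=D
step 6 (putdown(D)): towers=[C/A; D; F/E/B] holding=-
step 7 (unstack(A, C)): towers=[C; D; F/E/B] holding=A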